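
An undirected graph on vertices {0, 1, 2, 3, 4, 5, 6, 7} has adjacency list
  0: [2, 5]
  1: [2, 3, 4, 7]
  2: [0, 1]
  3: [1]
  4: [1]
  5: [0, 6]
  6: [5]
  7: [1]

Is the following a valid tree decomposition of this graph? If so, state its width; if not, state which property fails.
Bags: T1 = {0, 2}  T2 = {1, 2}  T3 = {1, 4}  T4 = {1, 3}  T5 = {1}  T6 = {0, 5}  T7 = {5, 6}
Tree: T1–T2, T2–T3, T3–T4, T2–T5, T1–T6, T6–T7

No — vertex 7 appears in no bag.

A tree decomposition must satisfy three properties: every vertex lies in some bag; for every edge, both endpoints lie together in some bag; and for every vertex, the bags containing it form a connected subtree. Here vertex 7 appears in no bag, so the decomposition is invalid.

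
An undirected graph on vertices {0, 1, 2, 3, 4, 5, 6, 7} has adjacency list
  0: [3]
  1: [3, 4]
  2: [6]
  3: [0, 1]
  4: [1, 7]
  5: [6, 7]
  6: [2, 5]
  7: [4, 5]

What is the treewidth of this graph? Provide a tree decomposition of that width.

Each bag holds 2 vertices, so the decomposition has width 1, which upper-bounds the treewidth. G has an edge, so its treewidth is at least 1. The upper and lower bounds meet at 1, so that is the treewidth.

Treewidth 1.
Bags: B1 = {0, 3}  B2 = {1, 3}  B3 = {1, 4}  B4 = {4, 7}  B5 = {5, 7}  B6 = {5, 6}  B7 = {2, 6}
Tree: B1–B2, B2–B3, B3–B4, B4–B5, B5–B6, B6–B7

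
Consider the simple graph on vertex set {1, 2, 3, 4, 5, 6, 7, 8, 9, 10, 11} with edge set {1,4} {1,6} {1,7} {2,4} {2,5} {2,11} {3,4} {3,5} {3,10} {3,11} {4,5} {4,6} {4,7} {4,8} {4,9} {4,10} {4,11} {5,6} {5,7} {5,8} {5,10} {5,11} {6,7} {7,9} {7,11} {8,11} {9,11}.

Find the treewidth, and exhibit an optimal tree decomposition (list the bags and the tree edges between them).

Treewidth 3.
One such decomposition:
Bags: B1 = {4, 5, 8, 11}  B2 = {3, 4, 5, 11}  B3 = {4, 5, 7, 11}  B4 = {4, 5, 6, 7}  B5 = {4, 7, 9, 11}  B6 = {1, 4, 6, 7}  B7 = {3, 4, 5, 10}  B8 = {2, 4, 5, 11}
Tree: B1–B2, B2–B3, B3–B4, B3–B5, B4–B6, B2–B7, B2–B8

Every bag has size at most 4, so the width is 4 − 1 = 3 and tw(G) ≤ 3. For the lower bound, the 4 vertices {1, 4, 6, 7} are pairwise adjacent, and any tree decomposition puts a clique entirely inside one bag — forcing width ≥ 3. The upper and lower bounds meet at 3, so that is the treewidth.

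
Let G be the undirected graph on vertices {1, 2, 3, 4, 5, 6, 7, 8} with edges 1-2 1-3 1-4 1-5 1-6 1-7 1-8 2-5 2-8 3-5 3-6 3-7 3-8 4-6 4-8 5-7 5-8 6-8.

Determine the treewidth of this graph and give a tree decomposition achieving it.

Treewidth 3.
Bags: B1 = {1, 2, 5, 8}  B2 = {1, 3, 5, 8}  B3 = {1, 3, 6, 8}  B4 = {1, 4, 6, 8}  B5 = {1, 3, 5, 7}
Tree: B1–B2, B2–B3, B3–B4, B2–B5

Each bag holds 4 vertices, so the decomposition has width 3, which upper-bounds the treewidth. Conversely, {1, 2, 5, 8} is a clique of size 4, and the vertices of any clique must share a bag in every tree decomposition; so some bag has ≥ 4 vertices and tw(G) ≥ 3. Hence tw(G) = 3 exactly.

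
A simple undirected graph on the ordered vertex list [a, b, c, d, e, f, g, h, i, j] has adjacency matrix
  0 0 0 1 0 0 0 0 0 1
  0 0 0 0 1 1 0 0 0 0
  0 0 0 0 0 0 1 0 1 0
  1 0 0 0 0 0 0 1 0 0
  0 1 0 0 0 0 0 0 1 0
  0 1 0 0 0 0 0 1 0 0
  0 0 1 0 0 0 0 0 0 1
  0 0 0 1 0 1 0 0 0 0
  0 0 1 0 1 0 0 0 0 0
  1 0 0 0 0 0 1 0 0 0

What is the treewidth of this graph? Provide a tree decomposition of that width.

Treewidth 2.
One such decomposition:
Bags: B1 = {b, f, h}  B2 = {b, d, h}  B3 = {a, b, d}  B4 = {a, b, j}  B5 = {b, g, j}  B6 = {b, c, g}  B7 = {b, c, i}  B8 = {b, e, i}
Tree: B1–B2, B2–B3, B3–B4, B4–B5, B5–B6, B6–B7, B7–B8

Every bag has size at most 3, so the width is 3 − 1 = 2 and tw(G) ≤ 2. For the lower bound, G contains the cycle b–f–h–d–a–j–g–c–i–e–b, so G is not a forest; only forests have treewidth ≤ 1, hence tw(G) ≥ 2. The upper and lower bounds meet at 2, so that is the treewidth.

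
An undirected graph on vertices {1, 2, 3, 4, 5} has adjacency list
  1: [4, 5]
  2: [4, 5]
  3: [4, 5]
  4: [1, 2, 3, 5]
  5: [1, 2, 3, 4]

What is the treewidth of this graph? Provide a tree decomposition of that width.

Treewidth 2.
One optimal decomposition is:
Bags: B1 = {3, 4, 5}  B2 = {2, 4, 5}  B3 = {1, 4, 5}
Tree: B1–B2, B2–B3

Every bag has size at most 3, so the width is 3 − 1 = 2 and tw(G) ≤ 2. For the lower bound, the 3 vertices {1, 4, 5} are pairwise adjacent, and any tree decomposition puts a clique entirely inside one bag — forcing width ≥ 2. Combining the bounds, tw(G) = 2.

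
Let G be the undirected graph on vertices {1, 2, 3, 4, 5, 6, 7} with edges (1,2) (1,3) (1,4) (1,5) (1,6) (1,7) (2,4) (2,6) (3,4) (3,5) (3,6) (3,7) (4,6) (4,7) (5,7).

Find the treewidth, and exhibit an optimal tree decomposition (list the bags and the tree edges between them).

Every bag has size at most 4, so the width is 4 − 1 = 3 and tw(G) ≤ 3. For the lower bound, the 4 vertices {1, 2, 4, 6} are pairwise adjacent, and any tree decomposition puts a clique entirely inside one bag — forcing width ≥ 3. Combining the bounds, tw(G) = 3.

Treewidth 3.
Bags: B1 = {1, 3, 4, 6}  B2 = {1, 3, 4, 7}  B3 = {1, 2, 4, 6}  B4 = {1, 3, 5, 7}
Tree: B1–B2, B1–B3, B2–B4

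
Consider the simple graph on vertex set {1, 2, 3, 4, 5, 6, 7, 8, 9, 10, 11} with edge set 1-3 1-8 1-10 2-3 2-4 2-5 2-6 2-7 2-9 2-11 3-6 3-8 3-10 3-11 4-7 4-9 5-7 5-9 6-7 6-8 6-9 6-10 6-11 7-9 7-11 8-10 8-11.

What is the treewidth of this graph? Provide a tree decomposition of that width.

Treewidth 3.
Bags: B1 = {3, 6, 8, 10}  B2 = {3, 6, 8, 11}  B3 = {1, 3, 8, 10}  B4 = {2, 3, 6, 11}  B5 = {2, 6, 7, 11}  B6 = {2, 6, 7, 9}  B7 = {2, 5, 7, 9}  B8 = {2, 4, 7, 9}
Tree: B1–B2, B1–B3, B2–B4, B4–B5, B5–B6, B6–B7, B6–B8

The largest bag has 4 vertices, giving width 3; this decomposition certifies tw(G) ≤ 3. Conversely, {1, 3, 8, 10} is a clique of size 4, and the vertices of any clique must share a bag in every tree decomposition; so some bag has ≥ 4 vertices and tw(G) ≥ 3. Hence tw(G) = 3 exactly.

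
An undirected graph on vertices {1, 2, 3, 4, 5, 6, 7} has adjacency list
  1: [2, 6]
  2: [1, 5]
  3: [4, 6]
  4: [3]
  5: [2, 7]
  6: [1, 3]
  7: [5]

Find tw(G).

A width-1 tree decomposition is:
Bags: B1 = {5, 7}  B2 = {2, 5}  B3 = {1, 2}  B4 = {1, 6}  B5 = {3, 6}  B6 = {3, 4}
Tree: B1–B2, B2–B3, B3–B4, B4–B5, B5–B6
Each bag holds 2 vertices, so the decomposition has width 1, which upper-bounds the treewidth. Since G has at least one edge (e.g. 7–5), it is not an edgeless graph, so tw(G) ≥ 1. Hence tw(G) = 1 exactly.

1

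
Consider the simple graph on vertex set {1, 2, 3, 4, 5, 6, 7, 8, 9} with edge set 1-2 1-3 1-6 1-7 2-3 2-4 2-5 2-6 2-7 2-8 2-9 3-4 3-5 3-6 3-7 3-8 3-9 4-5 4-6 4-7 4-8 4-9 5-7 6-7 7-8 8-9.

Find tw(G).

4

A width-4 tree decomposition is:
Bags: B1 = {1, 2, 3, 6, 7}  B2 = {2, 3, 4, 6, 7}  B3 = {2, 3, 4, 7, 8}  B4 = {2, 3, 4, 5, 7}  B5 = {2, 3, 4, 8, 9}
Tree: B1–B2, B2–B3, B2–B4, B3–B5
The largest bag has 5 vertices, giving width 4; this decomposition certifies tw(G) ≤ 4. Conversely, {1, 2, 3, 6, 7} is a clique of size 5, and the vertices of any clique must share a bag in every tree decomposition; so some bag has ≥ 5 vertices and tw(G) ≥ 4. Combining the bounds, tw(G) = 4.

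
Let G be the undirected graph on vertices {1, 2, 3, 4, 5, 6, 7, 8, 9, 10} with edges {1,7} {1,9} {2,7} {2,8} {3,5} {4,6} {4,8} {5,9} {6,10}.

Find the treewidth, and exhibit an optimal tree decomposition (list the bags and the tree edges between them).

Each bag holds 2 vertices, so the decomposition has width 1, which upper-bounds the treewidth. G has an edge, so its treewidth is at least 1. Hence tw(G) = 1 exactly.

Treewidth 1.
One optimal decomposition is:
Bags: B1 = {6, 10}  B2 = {4, 6}  B3 = {4, 8}  B4 = {2, 8}  B5 = {2, 7}  B6 = {1, 7}  B7 = {1, 9}  B8 = {5, 9}  B9 = {3, 5}
Tree: B1–B2, B2–B3, B3–B4, B4–B5, B5–B6, B6–B7, B7–B8, B8–B9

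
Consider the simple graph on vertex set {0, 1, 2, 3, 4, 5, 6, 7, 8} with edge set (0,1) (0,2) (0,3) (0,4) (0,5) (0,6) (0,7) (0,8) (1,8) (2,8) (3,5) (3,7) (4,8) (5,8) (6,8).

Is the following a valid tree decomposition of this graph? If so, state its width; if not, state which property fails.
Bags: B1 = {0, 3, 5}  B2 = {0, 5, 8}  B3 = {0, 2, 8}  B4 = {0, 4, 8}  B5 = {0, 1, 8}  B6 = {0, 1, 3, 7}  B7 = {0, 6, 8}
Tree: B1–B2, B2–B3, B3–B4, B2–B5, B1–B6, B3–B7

No — bags containing vertex 1 are not connected in the tree.

A tree decomposition must satisfy three properties: every vertex lies in some bag; for every edge, both endpoints lie together in some bag; and for every vertex, the bags containing it form a connected subtree. Here bags containing vertex 1 are not connected in the tree, so the decomposition is invalid.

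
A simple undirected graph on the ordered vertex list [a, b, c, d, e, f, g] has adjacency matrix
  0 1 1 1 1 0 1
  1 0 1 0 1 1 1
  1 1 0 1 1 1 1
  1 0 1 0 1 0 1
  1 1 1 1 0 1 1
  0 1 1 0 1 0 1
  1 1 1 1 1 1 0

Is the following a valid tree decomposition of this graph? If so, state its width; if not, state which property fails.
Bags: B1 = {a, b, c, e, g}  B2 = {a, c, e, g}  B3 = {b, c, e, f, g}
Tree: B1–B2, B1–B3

No — vertex d appears in no bag.

A tree decomposition must satisfy three properties: every vertex lies in some bag; for every edge, both endpoints lie together in some bag; and for every vertex, the bags containing it form a connected subtree. Here vertex d appears in no bag, so the decomposition is invalid.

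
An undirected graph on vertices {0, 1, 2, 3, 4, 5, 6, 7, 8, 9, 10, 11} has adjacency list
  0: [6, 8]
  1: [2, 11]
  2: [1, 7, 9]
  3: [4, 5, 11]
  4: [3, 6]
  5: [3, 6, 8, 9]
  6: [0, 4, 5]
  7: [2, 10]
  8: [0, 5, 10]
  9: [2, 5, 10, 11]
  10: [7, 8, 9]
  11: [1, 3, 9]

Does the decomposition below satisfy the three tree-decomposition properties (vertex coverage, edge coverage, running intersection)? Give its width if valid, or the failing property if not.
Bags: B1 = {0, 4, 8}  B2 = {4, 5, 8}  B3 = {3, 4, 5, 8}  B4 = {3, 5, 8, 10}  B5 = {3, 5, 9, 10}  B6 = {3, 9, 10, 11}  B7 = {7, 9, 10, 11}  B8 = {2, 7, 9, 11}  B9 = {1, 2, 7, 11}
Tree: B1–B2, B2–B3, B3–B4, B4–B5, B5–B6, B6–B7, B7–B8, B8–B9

A tree decomposition must satisfy three properties: every vertex lies in some bag; for every edge, both endpoints lie together in some bag; and for every vertex, the bags containing it form a connected subtree. Here vertex 6 appears in no bag, so the decomposition is invalid.

No — vertex 6 appears in no bag.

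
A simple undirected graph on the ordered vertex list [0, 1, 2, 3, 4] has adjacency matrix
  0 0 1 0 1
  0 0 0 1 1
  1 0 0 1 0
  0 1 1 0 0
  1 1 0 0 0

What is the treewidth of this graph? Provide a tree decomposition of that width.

Treewidth 2.
Bags: B1 = {0, 2, 4}  B2 = {2, 3, 4}  B3 = {1, 3, 4}
Tree: B1–B2, B2–B3

The largest bag has 3 vertices, giving width 2; this decomposition certifies tw(G) ≤ 2. For the lower bound, G contains the cycle 4–0–2–3–1–4, so G is not a forest; only forests have treewidth ≤ 1, hence tw(G) ≥ 2. Therefore the treewidth is 2.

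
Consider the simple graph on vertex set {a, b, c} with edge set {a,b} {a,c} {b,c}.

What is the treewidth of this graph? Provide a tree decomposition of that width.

Treewidth 2.
Bags: B1 = {a, b, c}
Tree: (single bag)

A single bag containing all 3 vertices is trivially a valid decomposition of width 2. On the other hand G contains the 3-clique {a, b, c}. A clique must lie in a single bag of any decomposition, so no decomposition can have width below 2. The upper and lower bounds meet at 2, so that is the treewidth.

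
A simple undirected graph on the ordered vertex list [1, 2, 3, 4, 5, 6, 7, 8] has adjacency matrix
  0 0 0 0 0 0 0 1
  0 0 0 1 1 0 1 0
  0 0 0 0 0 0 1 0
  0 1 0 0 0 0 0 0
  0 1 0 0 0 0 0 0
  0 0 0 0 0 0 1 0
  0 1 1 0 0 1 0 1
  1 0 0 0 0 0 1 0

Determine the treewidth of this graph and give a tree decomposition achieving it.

Every bag has size at most 2, so the width is 2 − 1 = 1 and tw(G) ≤ 1. Any graph with an edge has treewidth ≥ 1, and G has the edge 7–6. Hence tw(G) = 1 exactly.

Treewidth 1.
Bags: B1 = {6, 7}  B2 = {2, 7}  B3 = {2, 5}  B4 = {7, 8}  B5 = {2, 4}  B6 = {3, 7}  B7 = {1, 8}
Tree: B1–B2, B2–B3, B2–B4, B2–B5, B2–B6, B4–B7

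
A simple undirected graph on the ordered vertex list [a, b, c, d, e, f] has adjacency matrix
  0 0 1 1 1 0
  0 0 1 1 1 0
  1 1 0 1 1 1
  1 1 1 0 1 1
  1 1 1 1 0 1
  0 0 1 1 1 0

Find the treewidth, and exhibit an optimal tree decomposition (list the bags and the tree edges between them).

Every bag has size at most 4, so the width is 4 − 1 = 3 and tw(G) ≤ 3. For the lower bound, the 4 vertices {a, c, d, e} are pairwise adjacent, and any tree decomposition puts a clique entirely inside one bag — forcing width ≥ 3. Hence tw(G) = 3 exactly.

Treewidth 3.
One optimal decomposition is:
Bags: B1 = {b, c, d, e}  B2 = {a, c, d, e}  B3 = {c, d, e, f}
Tree: B1–B2, B1–B3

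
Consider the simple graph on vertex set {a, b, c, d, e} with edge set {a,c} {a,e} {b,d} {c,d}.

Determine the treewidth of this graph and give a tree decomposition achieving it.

The largest bag has 2 vertices, giving width 1; this decomposition certifies tw(G) ≤ 1. Since G has at least one edge (e.g. e–a), it is not an edgeless graph, so tw(G) ≥ 1. Combining the bounds, tw(G) = 1.

Treewidth 1.
One optimal decomposition is:
Bags: B1 = {a, e}  B2 = {a, c}  B3 = {c, d}  B4 = {b, d}
Tree: B1–B2, B2–B3, B3–B4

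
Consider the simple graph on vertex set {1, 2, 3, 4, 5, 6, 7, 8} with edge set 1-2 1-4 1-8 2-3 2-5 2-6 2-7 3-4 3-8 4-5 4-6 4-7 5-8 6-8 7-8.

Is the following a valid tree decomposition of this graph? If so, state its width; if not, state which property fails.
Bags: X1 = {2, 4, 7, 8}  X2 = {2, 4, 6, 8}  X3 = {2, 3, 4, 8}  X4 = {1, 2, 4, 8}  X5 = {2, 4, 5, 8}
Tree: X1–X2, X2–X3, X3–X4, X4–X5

Yes; width 3.

Every vertex of G appears in some bag (union = {1, 2, 3, 4, 5, 6, 7, 8}); every edge is covered by a bag; and for each vertex v the set of bags containing v is connected in the bag tree. The decomposition is therefore valid. The largest bag has 4 vertices, so the width is 3.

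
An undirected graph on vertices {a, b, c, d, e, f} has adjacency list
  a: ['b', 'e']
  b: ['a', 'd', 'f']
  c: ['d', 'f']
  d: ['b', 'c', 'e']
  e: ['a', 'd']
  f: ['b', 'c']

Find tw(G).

A width-2 tree decomposition is:
Bags: B1 = {a, b, e}  B2 = {b, d, e}  B3 = {b, d, f}  B4 = {c, d, f}
Tree: B1–B2, B2–B3, B3–B4
Every bag has size at most 3, so the width is 3 − 1 = 2 and tw(G) ≤ 2. Since a–e–d–b–a is a cycle in G, G is not acyclic. Forests are exactly the graphs of treewidth ≤ 1, so tw(G) ≥ 2. Therefore the treewidth is 2.

2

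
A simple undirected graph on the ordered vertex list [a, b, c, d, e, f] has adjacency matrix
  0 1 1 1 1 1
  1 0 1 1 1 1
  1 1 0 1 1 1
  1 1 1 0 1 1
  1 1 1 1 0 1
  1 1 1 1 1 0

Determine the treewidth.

A width-5 tree decomposition is:
Bags: B1 = {a, b, c, d, e, f}
Tree: (single bag)
A single bag containing all 6 vertices is trivially a valid decomposition of width 5. On the other hand G contains the 6-clique {a, b, c, d, e, f}. A clique must lie in a single bag of any decomposition, so no decomposition can have width below 5. Combining the bounds, tw(G) = 5.

5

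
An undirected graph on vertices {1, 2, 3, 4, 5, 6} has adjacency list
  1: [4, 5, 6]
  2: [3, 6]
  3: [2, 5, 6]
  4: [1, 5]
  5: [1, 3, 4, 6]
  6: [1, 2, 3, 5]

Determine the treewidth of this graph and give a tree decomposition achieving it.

The largest bag has 3 vertices, giving width 2; this decomposition certifies tw(G) ≤ 2. For the lower bound, the 3 vertices {2, 3, 6} are pairwise adjacent, and any tree decomposition puts a clique entirely inside one bag — forcing width ≥ 2. Hence tw(G) = 2 exactly.

Treewidth 2.
One such decomposition:
Bags: B1 = {3, 5, 6}  B2 = {1, 5, 6}  B3 = {2, 3, 6}  B4 = {1, 4, 5}
Tree: B1–B2, B1–B3, B2–B4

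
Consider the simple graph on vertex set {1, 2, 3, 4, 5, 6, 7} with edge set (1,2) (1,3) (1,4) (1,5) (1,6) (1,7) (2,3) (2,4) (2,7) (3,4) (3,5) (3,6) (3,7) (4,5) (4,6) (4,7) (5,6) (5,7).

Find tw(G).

A width-4 tree decomposition is:
Bags: B1 = {1, 3, 4, 5, 7}  B2 = {1, 3, 4, 5, 6}  B3 = {1, 2, 3, 4, 7}
Tree: B1–B2, B1–B3
Each bag holds 5 vertices, so the decomposition has width 4, which upper-bounds the treewidth. On the other hand G contains the 5-clique {1, 2, 3, 4, 7}. A clique must lie in a single bag of any decomposition, so no decomposition can have width below 4. Combining the bounds, tw(G) = 4.

4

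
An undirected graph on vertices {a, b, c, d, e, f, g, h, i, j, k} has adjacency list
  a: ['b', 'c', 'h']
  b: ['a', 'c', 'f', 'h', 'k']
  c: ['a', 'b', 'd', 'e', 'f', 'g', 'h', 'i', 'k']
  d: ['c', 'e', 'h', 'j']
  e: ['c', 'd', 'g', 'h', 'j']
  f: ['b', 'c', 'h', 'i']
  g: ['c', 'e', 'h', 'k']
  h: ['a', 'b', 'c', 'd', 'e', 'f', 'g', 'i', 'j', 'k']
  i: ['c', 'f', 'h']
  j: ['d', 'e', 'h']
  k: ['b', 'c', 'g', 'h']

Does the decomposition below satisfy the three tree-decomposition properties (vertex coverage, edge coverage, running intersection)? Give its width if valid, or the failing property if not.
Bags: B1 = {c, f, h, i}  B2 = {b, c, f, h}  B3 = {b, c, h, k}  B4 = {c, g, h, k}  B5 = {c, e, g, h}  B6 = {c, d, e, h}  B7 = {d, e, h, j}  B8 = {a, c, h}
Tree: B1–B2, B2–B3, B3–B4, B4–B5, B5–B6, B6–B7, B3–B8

A tree decomposition must satisfy three properties: every vertex lies in some bag; for every edge, both endpoints lie together in some bag; and for every vertex, the bags containing it form a connected subtree. Here edge (b,a) lies in no bag, so the decomposition is invalid.

No — edge (b,a) lies in no bag.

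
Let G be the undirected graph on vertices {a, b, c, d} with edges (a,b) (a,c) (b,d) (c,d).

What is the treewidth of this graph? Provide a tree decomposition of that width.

Treewidth 2.
Bags: B1 = {b, c, d}  B2 = {a, b, c}
Tree: B1–B2

Every bag has size at most 3, so the width is 3 − 1 = 2 and tw(G) ≤ 2. The edges b–d–c–a–b form a cycle, so G is not a tree and its treewidth is at least 2. The upper and lower bounds meet at 2, so that is the treewidth.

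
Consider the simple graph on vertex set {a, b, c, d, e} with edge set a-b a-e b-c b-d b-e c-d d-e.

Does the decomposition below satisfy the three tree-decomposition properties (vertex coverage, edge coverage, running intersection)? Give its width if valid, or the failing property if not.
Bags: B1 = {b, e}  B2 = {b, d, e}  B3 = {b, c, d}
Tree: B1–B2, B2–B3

A tree decomposition must satisfy three properties: every vertex lies in some bag; for every edge, both endpoints lie together in some bag; and for every vertex, the bags containing it form a connected subtree. Here vertex a appears in no bag, so the decomposition is invalid.

No — vertex a appears in no bag.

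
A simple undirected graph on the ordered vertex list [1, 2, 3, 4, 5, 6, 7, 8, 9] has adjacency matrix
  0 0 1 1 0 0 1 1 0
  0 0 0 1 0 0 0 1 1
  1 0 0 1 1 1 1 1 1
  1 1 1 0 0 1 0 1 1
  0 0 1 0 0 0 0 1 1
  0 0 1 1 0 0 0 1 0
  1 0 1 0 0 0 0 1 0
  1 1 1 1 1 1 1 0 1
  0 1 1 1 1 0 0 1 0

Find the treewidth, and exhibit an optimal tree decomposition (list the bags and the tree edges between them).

Treewidth 3.
One optimal decomposition is:
Bags: B1 = {3, 5, 8, 9}  B2 = {3, 4, 8, 9}  B3 = {1, 3, 4, 8}  B4 = {1, 3, 7, 8}  B5 = {2, 4, 8, 9}  B6 = {3, 4, 6, 8}
Tree: B1–B2, B2–B3, B3–B4, B2–B5, B3–B6

Each bag holds 4 vertices, so the decomposition has width 3, which upper-bounds the treewidth. Conversely, {2, 4, 8, 9} is a clique of size 4, and the vertices of any clique must share a bag in every tree decomposition; so some bag has ≥ 4 vertices and tw(G) ≥ 3. Therefore the treewidth is 3.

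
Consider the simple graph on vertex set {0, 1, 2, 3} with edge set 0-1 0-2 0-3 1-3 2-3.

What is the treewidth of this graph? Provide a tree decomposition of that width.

Treewidth 2.
One such decomposition:
Bags: B1 = {0, 1, 3}  B2 = {0, 2, 3}
Tree: B1–B2

Every bag has size at most 3, so the width is 3 − 1 = 2 and tw(G) ≤ 2. On the other hand G contains the 3-clique {0, 1, 3}. A clique must lie in a single bag of any decomposition, so no decomposition can have width below 2. Combining the bounds, tw(G) = 2.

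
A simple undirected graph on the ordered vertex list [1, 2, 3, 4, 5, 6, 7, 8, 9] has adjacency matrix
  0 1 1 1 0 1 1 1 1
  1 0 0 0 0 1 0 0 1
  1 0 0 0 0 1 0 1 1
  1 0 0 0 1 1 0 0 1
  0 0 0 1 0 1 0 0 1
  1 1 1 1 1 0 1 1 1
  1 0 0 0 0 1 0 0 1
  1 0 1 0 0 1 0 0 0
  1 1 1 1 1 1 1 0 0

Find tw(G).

3

A width-3 tree decomposition is:
Bags: B1 = {1, 4, 6, 9}  B2 = {1, 2, 6, 9}  B3 = {4, 5, 6, 9}  B4 = {1, 3, 6, 9}  B5 = {1, 6, 7, 9}  B6 = {1, 3, 6, 8}
Tree: B1–B2, B1–B3, B2–B4, B4–B5, B4–B6
The largest bag has 4 vertices, giving width 3; this decomposition certifies tw(G) ≤ 3. For the lower bound, the 4 vertices {1, 3, 6, 8} are pairwise adjacent, and any tree decomposition puts a clique entirely inside one bag — forcing width ≥ 3. Combining the bounds, tw(G) = 3.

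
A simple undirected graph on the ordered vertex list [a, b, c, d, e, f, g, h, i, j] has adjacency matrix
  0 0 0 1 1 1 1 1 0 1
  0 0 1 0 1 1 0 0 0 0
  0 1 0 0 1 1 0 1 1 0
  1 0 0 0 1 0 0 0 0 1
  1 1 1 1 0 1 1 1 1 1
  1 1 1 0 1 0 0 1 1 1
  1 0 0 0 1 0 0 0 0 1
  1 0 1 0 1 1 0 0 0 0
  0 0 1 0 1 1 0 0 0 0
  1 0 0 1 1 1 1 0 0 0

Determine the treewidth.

A width-3 tree decomposition is:
Bags: B1 = {b, c, e, f}  B2 = {c, e, f, h}  B3 = {a, e, f, h}  B4 = {a, e, f, j}  B5 = {c, e, f, i}  B6 = {a, e, g, j}  B7 = {a, d, e, j}
Tree: B1–B2, B2–B3, B3–B4, B1–B5, B4–B6, B4–B7
Each bag holds 4 vertices, so the decomposition has width 3, which upper-bounds the treewidth. On the other hand G contains the 4-clique {a, d, e, j}. A clique must lie in a single bag of any decomposition, so no decomposition can have width below 3. Combining the bounds, tw(G) = 3.

3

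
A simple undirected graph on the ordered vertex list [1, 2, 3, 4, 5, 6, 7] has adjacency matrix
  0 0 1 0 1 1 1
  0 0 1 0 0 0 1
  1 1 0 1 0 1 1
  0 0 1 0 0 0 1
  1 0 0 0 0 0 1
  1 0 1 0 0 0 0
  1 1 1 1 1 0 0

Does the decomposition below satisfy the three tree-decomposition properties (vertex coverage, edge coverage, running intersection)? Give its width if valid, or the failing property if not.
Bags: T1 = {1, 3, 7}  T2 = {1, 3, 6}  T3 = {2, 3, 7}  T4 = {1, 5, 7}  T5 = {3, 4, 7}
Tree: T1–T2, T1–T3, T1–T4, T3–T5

Vertex coverage: the bags together contain {1, 2, 3, 4, 5, 6, 7}, the full vertex set. Edge coverage: each edge of G has both endpoints in at least one bag. Running intersection: for every vertex, the bags containing it form a connected subtree. All three properties hold, so this is a valid tree decomposition of width max|bag| − 1 = 2, and hence tw(G) ≤ 2.

Yes; width 2.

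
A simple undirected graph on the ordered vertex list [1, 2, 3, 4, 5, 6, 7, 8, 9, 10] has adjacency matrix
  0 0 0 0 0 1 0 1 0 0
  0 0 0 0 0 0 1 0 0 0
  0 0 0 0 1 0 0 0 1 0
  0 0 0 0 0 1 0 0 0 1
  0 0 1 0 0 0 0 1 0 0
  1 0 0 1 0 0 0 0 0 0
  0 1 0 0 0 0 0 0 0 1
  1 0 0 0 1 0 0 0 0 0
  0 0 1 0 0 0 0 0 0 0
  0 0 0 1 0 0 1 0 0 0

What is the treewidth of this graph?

A width-1 tree decomposition is:
Bags: B1 = {2, 7}  B2 = {7, 10}  B3 = {4, 10}  B4 = {4, 6}  B5 = {1, 6}  B6 = {1, 8}  B7 = {5, 8}  B8 = {3, 5}  B9 = {3, 9}
Tree: B1–B2, B2–B3, B3–B4, B4–B5, B5–B6, B6–B7, B7–B8, B8–B9
Every bag has size at most 2, so the width is 2 − 1 = 1 and tw(G) ≤ 1. G has an edge, so its treewidth is at least 1. Combining the bounds, tw(G) = 1.

1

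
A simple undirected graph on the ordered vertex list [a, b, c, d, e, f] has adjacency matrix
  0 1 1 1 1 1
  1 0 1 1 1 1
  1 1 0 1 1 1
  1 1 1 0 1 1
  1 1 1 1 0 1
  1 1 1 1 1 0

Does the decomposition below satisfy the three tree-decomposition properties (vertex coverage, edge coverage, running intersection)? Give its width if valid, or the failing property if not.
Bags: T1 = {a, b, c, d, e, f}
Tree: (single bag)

Yes; width 5.

Vertex coverage: the bags together contain {a, b, c, d, e, f}, the full vertex set. Edge coverage: each edge of G has both endpoints in at least one bag. Running intersection: for every vertex, the bags containing it form a connected subtree. All three properties hold, so this is a valid tree decomposition of width max|bag| − 1 = 5, and hence tw(G) ≤ 5.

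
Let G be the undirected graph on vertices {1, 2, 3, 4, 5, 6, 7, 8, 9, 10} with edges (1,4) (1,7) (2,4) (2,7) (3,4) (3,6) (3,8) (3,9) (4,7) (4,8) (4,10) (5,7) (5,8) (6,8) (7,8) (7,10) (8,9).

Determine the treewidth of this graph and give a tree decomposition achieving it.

Each bag holds 3 vertices, so the decomposition has width 2, which upper-bounds the treewidth. Conversely, {3, 8, 9} is a clique of size 3, and the vertices of any clique must share a bag in every tree decomposition; so some bag has ≥ 3 vertices and tw(G) ≥ 2. The upper and lower bounds meet at 2, so that is the treewidth.

Treewidth 2.
One such decomposition:
Bags: B1 = {4, 7, 10}  B2 = {4, 7, 8}  B3 = {5, 7, 8}  B4 = {3, 4, 8}  B5 = {2, 4, 7}  B6 = {3, 8, 9}  B7 = {3, 6, 8}  B8 = {1, 4, 7}
Tree: B1–B2, B2–B3, B2–B4, B1–B5, B4–B6, B6–B7, B1–B8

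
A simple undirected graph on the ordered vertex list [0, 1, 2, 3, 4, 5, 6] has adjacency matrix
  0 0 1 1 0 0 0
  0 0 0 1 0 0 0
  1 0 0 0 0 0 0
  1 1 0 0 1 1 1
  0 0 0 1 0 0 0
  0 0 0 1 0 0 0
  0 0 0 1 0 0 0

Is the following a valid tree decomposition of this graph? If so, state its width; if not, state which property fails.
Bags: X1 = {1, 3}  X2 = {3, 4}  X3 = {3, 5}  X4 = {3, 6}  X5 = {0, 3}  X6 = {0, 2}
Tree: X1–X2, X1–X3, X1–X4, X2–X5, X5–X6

Yes; width 1.

Vertex coverage: the bags together contain {0, 1, 2, 3, 4, 5, 6}, the full vertex set. Edge coverage: each edge of G has both endpoints in at least one bag. Running intersection: for every vertex, the bags containing it form a connected subtree. All three properties hold, so this is a valid tree decomposition of width max|bag| − 1 = 1, and hence tw(G) ≤ 1.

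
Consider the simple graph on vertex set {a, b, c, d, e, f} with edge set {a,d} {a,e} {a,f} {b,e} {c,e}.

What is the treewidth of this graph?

1

A width-1 tree decomposition is:
Bags: B1 = {a, d}  B2 = {a, e}  B3 = {a, f}  B4 = {c, e}  B5 = {b, e}
Tree: B1–B2, B2–B3, B2–B4, B2–B5
The largest bag has 2 vertices, giving width 1; this decomposition certifies tw(G) ≤ 1. Since G has at least one edge (e.g. d–a), it is not an edgeless graph, so tw(G) ≥ 1. Therefore the treewidth is 1.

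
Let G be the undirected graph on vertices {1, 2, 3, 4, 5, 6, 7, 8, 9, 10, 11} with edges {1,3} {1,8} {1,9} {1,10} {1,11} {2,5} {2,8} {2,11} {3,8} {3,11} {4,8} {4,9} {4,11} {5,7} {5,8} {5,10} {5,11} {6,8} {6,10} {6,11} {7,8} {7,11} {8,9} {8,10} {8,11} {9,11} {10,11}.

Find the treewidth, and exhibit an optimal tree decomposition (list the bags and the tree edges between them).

Treewidth 3.
One optimal decomposition is:
Bags: B1 = {1, 8, 10, 11}  B2 = {5, 8, 10, 11}  B3 = {1, 3, 8, 11}  B4 = {6, 8, 10, 11}  B5 = {1, 8, 9, 11}  B6 = {5, 7, 8, 11}  B7 = {2, 5, 8, 11}  B8 = {4, 8, 9, 11}
Tree: B1–B2, B1–B3, B2–B4, B1–B5, B2–B6, B6–B7, B5–B8

The largest bag has 4 vertices, giving width 3; this decomposition certifies tw(G) ≤ 3. On the other hand G contains the 4-clique {1, 8, 9, 11}. A clique must lie in a single bag of any decomposition, so no decomposition can have width below 3. Therefore the treewidth is 3.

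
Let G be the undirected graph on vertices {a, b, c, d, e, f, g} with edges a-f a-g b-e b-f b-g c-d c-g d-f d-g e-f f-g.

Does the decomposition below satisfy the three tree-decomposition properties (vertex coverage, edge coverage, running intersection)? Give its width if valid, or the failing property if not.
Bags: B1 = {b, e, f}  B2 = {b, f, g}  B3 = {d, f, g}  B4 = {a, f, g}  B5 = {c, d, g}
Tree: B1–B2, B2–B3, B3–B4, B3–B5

Checking the three conditions: (i) the bags cover all of {a, b, c, d, e, f, g}; (ii) for each edge, some bag contains both endpoints; (iii) the bags containing any fixed vertex form a subtree. All hold, so the decomposition is valid with width 3 − 1 = 2.

Yes; width 2.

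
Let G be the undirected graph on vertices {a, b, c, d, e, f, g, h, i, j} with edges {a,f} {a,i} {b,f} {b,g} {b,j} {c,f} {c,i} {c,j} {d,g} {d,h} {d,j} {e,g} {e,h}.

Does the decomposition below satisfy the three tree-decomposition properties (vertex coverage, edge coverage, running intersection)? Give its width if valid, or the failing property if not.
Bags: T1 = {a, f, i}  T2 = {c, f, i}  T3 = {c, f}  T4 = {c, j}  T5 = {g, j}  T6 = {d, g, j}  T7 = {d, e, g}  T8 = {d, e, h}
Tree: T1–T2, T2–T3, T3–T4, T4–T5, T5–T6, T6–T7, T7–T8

No — vertex b appears in no bag.

A tree decomposition must satisfy three properties: every vertex lies in some bag; for every edge, both endpoints lie together in some bag; and for every vertex, the bags containing it form a connected subtree. Here vertex b appears in no bag, so the decomposition is invalid.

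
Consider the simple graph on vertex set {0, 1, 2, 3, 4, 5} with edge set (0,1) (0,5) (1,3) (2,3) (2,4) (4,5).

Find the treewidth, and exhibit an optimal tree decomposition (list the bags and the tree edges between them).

Each bag holds 3 vertices, so the decomposition has width 2, which upper-bounds the treewidth. The edges 4–5–0–1–3–2–4 form a cycle, so G is not a tree and its treewidth is at least 2. Combining the bounds, tw(G) = 2.

Treewidth 2.
One optimal decomposition is:
Bags: B1 = {0, 4, 5}  B2 = {0, 1, 4}  B3 = {1, 3, 4}  B4 = {2, 3, 4}
Tree: B1–B2, B2–B3, B3–B4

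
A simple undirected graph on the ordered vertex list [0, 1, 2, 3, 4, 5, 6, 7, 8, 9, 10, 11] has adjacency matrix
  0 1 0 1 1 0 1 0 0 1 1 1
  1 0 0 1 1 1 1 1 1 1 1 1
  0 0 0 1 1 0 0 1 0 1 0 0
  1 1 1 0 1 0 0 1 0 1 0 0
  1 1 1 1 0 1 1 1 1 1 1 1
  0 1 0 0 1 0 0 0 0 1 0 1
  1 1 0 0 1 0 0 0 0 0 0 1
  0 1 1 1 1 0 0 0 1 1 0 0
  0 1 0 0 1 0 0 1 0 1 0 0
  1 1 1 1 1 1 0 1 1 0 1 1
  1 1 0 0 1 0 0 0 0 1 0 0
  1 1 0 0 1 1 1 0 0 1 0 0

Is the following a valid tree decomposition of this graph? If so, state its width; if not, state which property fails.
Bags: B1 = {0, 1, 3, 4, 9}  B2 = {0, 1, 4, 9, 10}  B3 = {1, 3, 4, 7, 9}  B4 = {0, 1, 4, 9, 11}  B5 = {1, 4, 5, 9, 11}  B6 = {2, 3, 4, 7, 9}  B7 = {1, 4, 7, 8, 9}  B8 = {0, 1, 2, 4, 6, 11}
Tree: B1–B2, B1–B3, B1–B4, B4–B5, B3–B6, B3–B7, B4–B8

No — bags containing vertex 2 are not connected in the tree.

A tree decomposition must satisfy three properties: every vertex lies in some bag; for every edge, both endpoints lie together in some bag; and for every vertex, the bags containing it form a connected subtree. Here bags containing vertex 2 are not connected in the tree, so the decomposition is invalid.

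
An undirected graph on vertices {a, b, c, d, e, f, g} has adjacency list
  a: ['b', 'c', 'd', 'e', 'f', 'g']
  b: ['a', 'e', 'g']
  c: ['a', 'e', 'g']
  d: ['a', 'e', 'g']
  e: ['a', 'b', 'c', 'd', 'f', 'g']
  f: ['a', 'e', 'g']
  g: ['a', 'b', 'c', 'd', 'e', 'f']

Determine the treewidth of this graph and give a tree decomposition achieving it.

Every bag has size at most 4, so the width is 4 − 1 = 3 and tw(G) ≤ 3. Conversely, {a, d, e, g} is a clique of size 4, and the vertices of any clique must share a bag in every tree decomposition; so some bag has ≥ 4 vertices and tw(G) ≥ 3. Combining the bounds, tw(G) = 3.

Treewidth 3.
One such decomposition:
Bags: B1 = {a, d, e, g}  B2 = {a, b, e, g}  B3 = {a, e, f, g}  B4 = {a, c, e, g}
Tree: B1–B2, B2–B3, B3–B4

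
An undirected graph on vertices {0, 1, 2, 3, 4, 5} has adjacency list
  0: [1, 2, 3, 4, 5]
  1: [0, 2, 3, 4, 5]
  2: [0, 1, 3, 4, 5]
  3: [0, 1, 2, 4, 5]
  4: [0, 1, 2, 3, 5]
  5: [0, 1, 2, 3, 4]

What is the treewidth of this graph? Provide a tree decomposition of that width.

With just one bag of size 6, the width is 6 − 1 = 5, so tw(G) ≤ 5. On the other hand G contains the 6-clique {0, 1, 2, 3, 4, 5}. A clique must lie in a single bag of any decomposition, so no decomposition can have width below 5. The upper and lower bounds meet at 5, so that is the treewidth.

Treewidth 5.
One optimal decomposition is:
Bags: B1 = {0, 1, 2, 3, 4, 5}
Tree: (single bag)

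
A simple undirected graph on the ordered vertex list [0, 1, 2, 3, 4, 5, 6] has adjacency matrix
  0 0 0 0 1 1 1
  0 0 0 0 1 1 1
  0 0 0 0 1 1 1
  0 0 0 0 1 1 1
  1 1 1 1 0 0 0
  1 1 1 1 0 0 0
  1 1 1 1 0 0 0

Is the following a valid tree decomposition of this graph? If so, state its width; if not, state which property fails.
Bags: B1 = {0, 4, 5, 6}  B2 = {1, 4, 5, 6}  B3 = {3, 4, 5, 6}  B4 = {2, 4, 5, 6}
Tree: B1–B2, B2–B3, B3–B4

Checking the three conditions: (i) the bags cover all of {0, 1, 2, 3, 4, 5, 6}; (ii) for each edge, some bag contains both endpoints; (iii) the bags containing any fixed vertex form a subtree. All hold, so the decomposition is valid with width 4 − 1 = 3.

Yes; width 3.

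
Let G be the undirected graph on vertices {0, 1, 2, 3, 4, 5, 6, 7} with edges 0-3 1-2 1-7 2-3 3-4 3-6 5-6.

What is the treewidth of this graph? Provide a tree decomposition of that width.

Each bag holds 2 vertices, so the decomposition has width 1, which upper-bounds the treewidth. Any graph with an edge has treewidth ≥ 1, and G has the edge 7–1. Therefore the treewidth is 1.

Treewidth 1.
Bags: B1 = {1, 7}  B2 = {1, 2}  B3 = {2, 3}  B4 = {3, 6}  B5 = {3, 4}  B6 = {0, 3}  B7 = {5, 6}
Tree: B1–B2, B2–B3, B3–B4, B4–B5, B4–B6, B4–B7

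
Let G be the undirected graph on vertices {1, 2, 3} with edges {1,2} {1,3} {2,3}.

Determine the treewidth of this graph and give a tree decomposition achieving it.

Treewidth 2.
One optimal decomposition is:
Bags: B1 = {1, 2, 3}
Tree: (single bag)

With just one bag of size 3, the width is 3 − 1 = 2, so tw(G) ≤ 2. Conversely, {1, 2, 3} is a clique of size 3, and the vertices of any clique must share a bag in every tree decomposition; so some bag has ≥ 3 vertices and tw(G) ≥ 2. Hence tw(G) = 2 exactly.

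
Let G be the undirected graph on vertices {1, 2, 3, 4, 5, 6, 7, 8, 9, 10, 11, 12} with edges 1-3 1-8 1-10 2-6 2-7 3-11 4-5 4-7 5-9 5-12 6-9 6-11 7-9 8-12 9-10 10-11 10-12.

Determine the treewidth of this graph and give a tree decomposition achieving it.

The largest bag has 4 vertices, giving width 3; this decomposition certifies tw(G) ≤ 3. For the lower bound: the 4 vertex sets {1,3,8}, {11}, {10}, {5,6,9,12} are disjoint, each induces a connected subgraph, and every pair is joined by at least one edge of G. Contracting each set to a single vertex therefore yields K_{4} as a minor, and since treewidth is minor-monotone, tw(G) ≥ tw(K_{4}) = 3. Therefore the treewidth is 3.

Treewidth 3.
One optimal decomposition is:
Bags: B1 = {1, 3, 8, 11}  B2 = {1, 8, 10, 11}  B3 = {8, 10, 11, 12}  B4 = {6, 10, 11, 12}  B5 = {6, 9, 10, 12}  B6 = {5, 6, 9, 12}  B7 = {2, 5, 6, 9}  B8 = {2, 5, 7, 9}  B9 = {2, 4, 5, 7}
Tree: B1–B2, B2–B3, B3–B4, B4–B5, B5–B6, B6–B7, B7–B8, B8–B9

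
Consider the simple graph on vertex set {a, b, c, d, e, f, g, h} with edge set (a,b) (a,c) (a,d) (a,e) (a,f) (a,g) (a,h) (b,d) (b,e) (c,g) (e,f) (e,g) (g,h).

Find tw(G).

2

A width-2 tree decomposition is:
Bags: B1 = {a, e, g}  B2 = {a, b, e}  B3 = {a, c, g}  B4 = {a, e, f}  B5 = {a, b, d}  B6 = {a, g, h}
Tree: B1–B2, B1–B3, B2–B4, B2–B5, B1–B6
The largest bag has 3 vertices, giving width 2; this decomposition certifies tw(G) ≤ 2. On the other hand G contains the 3-clique {a, b, d}. A clique must lie in a single bag of any decomposition, so no decomposition can have width below 2. Hence tw(G) = 2 exactly.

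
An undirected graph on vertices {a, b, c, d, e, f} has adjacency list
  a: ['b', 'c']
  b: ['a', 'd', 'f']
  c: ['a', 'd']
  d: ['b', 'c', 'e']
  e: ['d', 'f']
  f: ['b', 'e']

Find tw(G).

2

A width-2 tree decomposition is:
Bags: B1 = {a, b, c}  B2 = {b, c, d}  B3 = {b, d, f}  B4 = {d, e, f}
Tree: B1–B2, B2–B3, B3–B4
Each bag holds 3 vertices, so the decomposition has width 2, which upper-bounds the treewidth. The edges a–c–d–b–a form a cycle, so G is not a tree and its treewidth is at least 2. Therefore the treewidth is 2.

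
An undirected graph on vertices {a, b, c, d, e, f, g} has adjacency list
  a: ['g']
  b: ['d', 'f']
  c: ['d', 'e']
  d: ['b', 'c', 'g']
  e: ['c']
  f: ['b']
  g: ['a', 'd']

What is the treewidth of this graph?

A width-1 tree decomposition is:
Bags: B1 = {a, g}  B2 = {d, g}  B3 = {b, d}  B4 = {c, d}  B5 = {c, e}  B6 = {b, f}
Tree: B1–B2, B2–B3, B2–B4, B4–B5, B3–B6
The largest bag has 2 vertices, giving width 1; this decomposition certifies tw(G) ≤ 1. Any graph with an edge has treewidth ≥ 1, and G has the edge g–a. Combining the bounds, tw(G) = 1.

1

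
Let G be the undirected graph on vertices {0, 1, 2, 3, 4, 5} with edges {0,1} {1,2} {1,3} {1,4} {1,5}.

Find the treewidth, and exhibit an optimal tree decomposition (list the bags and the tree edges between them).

The largest bag has 2 vertices, giving width 1; this decomposition certifies tw(G) ≤ 1. G has an edge, so its treewidth is at least 1. The upper and lower bounds meet at 1, so that is the treewidth.

Treewidth 1.
Bags: B1 = {1, 3}  B2 = {1, 4}  B3 = {1, 2}  B4 = {0, 1}  B5 = {1, 5}
Tree: B1–B2, B2–B3, B1–B4, B1–B5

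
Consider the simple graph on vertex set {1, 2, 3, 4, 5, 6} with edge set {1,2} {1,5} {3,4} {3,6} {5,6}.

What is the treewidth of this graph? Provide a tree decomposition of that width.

Each bag holds 2 vertices, so the decomposition has width 1, which upper-bounds the treewidth. Any graph with an edge has treewidth ≥ 1, and G has the edge 4–3. The upper and lower bounds meet at 1, so that is the treewidth.

Treewidth 1.
One optimal decomposition is:
Bags: B1 = {3, 4}  B2 = {3, 6}  B3 = {5, 6}  B4 = {1, 5}  B5 = {1, 2}
Tree: B1–B2, B2–B3, B3–B4, B4–B5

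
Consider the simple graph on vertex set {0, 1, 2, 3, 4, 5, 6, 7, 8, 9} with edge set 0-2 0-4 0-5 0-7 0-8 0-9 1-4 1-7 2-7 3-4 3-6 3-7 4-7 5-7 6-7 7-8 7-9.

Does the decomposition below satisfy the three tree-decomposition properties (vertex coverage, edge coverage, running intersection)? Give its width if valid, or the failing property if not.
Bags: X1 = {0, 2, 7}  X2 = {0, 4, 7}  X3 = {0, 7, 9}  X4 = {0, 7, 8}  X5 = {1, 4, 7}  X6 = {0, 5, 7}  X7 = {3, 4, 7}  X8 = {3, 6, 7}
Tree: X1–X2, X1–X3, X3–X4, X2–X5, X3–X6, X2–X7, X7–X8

Checking the three conditions: (i) the bags cover all of {0, 1, 2, 3, 4, 5, 6, 7, 8, 9}; (ii) for each edge, some bag contains both endpoints; (iii) the bags containing any fixed vertex form a subtree. All hold, so the decomposition is valid with width 3 − 1 = 2.

Yes; width 2.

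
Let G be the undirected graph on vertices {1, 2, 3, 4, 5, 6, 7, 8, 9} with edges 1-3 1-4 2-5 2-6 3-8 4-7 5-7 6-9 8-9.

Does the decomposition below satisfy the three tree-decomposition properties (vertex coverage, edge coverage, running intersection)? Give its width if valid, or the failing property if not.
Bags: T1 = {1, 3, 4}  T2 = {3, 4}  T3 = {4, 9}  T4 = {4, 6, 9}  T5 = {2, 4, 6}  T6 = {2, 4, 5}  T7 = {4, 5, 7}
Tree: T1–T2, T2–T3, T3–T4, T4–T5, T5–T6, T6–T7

A tree decomposition must satisfy three properties: every vertex lies in some bag; for every edge, both endpoints lie together in some bag; and for every vertex, the bags containing it form a connected subtree. Here vertex 8 appears in no bag, so the decomposition is invalid.

No — vertex 8 appears in no bag.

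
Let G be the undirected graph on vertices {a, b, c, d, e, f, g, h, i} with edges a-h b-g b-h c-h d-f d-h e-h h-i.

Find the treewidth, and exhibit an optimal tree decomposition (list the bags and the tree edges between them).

The largest bag has 2 vertices, giving width 1; this decomposition certifies tw(G) ≤ 1. Since G has at least one edge (e.g. b–h), it is not an edgeless graph, so tw(G) ≥ 1. The upper and lower bounds meet at 1, so that is the treewidth.

Treewidth 1.
One optimal decomposition is:
Bags: B1 = {b, h}  B2 = {e, h}  B3 = {d, h}  B4 = {c, h}  B5 = {d, f}  B6 = {a, h}  B7 = {b, g}  B8 = {h, i}
Tree: B1–B2, B2–B3, B1–B4, B3–B5, B2–B6, B1–B7, B1–B8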